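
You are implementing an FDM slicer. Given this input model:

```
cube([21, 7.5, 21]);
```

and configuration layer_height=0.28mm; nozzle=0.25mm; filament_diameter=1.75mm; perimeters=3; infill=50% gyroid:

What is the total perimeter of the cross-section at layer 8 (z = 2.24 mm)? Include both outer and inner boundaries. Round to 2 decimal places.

At z = 2.24 mm: the cube (footprint 21×7.5) is included at this height (perimeter 57.00 mm). Overall, the cross-section is a single solid region. Total boundary length (outer) = 57.00 mm.

57.00 mm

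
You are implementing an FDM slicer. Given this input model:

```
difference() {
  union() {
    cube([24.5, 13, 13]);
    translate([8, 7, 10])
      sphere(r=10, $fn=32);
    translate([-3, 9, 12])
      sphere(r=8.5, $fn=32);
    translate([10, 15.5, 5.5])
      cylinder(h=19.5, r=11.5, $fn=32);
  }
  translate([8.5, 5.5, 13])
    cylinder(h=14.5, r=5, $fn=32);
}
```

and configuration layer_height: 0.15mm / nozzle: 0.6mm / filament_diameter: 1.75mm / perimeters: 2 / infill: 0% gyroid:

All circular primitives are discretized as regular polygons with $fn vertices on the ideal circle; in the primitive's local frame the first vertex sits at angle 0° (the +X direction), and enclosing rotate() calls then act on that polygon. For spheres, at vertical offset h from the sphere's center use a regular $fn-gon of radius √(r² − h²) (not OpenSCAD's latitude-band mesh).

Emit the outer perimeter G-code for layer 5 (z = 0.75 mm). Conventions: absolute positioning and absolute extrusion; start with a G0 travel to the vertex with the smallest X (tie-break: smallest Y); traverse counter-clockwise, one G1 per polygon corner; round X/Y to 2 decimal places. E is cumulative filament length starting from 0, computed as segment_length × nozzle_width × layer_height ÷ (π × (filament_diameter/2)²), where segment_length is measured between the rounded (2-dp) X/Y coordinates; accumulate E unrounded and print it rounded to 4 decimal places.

G0 X0.00 Y0.00 Z0.75
G1 X24.50 Y0.00 E0.9167
G1 X24.50 Y13.00 E1.4032
G1 X0.00 Y13.00 E2.3199
G1 X0.00 Y0.00 E2.8063

At z = 0.75 mm: the cube is present — its section is the full 24.5×13 rectangle; the r=10 sphere at (8, 7) slices to a regular 32-gon of circumradius 3.800 (√(r²−h²) with h=9.25 from center); the sphere at (-3, 9) is absent (|z−center|=11.250 > r=8.5); the cylinder at (10, 15.5) is not intersected at this z (z outside [5.5, 25]); Taking the union: the r=10 sphere at (8, 7) lies entirely inside the 24.5×13 cube, so the union is just the 24.5×13 cube — 1 connected region; the cylinder at (8.5, 5.5) is not intersected at this z (z outside [13, 27.5]); Subtracting the remaining from the first: none of the subtracted shapes is present at this height, so that combined region is unchanged — 1 connected region. The outline is a single polygon with 4 vertices. Extrusion per mm of travel: 0.6 × 0.15 / (π × 0.875²) = 0.037418. Accumulating E over each segment gives final E = 2.8063.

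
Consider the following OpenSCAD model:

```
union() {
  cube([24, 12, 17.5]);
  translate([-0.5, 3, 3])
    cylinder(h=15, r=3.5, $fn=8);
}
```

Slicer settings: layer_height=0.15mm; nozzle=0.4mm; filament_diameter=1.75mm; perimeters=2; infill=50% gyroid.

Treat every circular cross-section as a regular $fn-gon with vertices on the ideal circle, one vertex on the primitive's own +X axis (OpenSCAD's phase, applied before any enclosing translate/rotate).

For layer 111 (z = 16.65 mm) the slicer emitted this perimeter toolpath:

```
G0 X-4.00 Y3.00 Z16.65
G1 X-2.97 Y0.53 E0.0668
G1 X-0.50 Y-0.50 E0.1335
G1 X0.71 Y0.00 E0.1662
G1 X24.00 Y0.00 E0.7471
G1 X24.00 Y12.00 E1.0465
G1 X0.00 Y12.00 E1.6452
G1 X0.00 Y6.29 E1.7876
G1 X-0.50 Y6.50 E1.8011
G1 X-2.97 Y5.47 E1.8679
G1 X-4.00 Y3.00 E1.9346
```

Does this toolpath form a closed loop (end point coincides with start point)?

yes

Start point (G0): (-4.00, 3.00). End point (last G1): the path returns to the start — closed.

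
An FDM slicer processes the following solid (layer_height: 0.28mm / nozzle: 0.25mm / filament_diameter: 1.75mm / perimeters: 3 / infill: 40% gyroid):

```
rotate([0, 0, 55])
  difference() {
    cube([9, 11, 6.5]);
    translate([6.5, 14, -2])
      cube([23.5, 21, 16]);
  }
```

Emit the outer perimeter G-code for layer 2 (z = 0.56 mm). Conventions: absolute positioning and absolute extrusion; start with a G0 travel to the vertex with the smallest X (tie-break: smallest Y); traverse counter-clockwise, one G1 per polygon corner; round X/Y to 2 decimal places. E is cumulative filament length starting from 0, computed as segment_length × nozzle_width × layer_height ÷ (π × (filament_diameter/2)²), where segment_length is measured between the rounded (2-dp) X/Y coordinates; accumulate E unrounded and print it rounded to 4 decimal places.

G0 X-9.01 Y6.31 Z0.56
G1 X0.00 Y0.00 E0.3201
G1 X5.16 Y7.37 E0.5820
G1 X-3.85 Y13.68 E0.9021
G1 X-9.01 Y6.31 E1.1639

At z = 0.56 mm: the cube is present — its section is the full 9×11 rectangle; the cube at (6.5, 14) (footprint 23.5×21) is included at this height; After the difference (first − rest): starting from the 9×11 cube, the 23.5×21 cube at (6.5, 14) misses the remaining region (no effect) — 1 connected region; (rotated 55° about Z; rotation is an isometry so areas/perimeters/island counts are preserved). The outline is a single polygon with 4 vertices. Extrusion per mm of travel: 0.25 × 0.28 / (π × 0.875²) = 0.029103. Accumulating E over each segment gives final E = 1.1639.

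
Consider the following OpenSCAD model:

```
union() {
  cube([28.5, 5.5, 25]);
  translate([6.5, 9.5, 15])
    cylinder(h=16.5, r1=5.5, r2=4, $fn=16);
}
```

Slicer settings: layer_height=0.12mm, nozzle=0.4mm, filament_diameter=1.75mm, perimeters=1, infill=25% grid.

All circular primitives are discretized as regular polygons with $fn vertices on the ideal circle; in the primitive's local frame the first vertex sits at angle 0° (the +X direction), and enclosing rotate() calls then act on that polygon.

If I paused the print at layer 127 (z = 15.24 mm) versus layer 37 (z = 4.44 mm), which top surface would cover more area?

layer 127 (z = 15.24 mm)

Layer 127 (z = 15.24): the cube (footprint 28.5×5.5) is included at this height (area 156.75 mm²); the cone at (6.5, 9.5) contributes a regular 16-gon of circumradius 5.478 (interpolated between r1=5.5 and r2=4 at t=0.015) (area = (16/2)·5.478²·sin(360°/16) = 91.88 mm²); Taking the union: the regions partially overlap — summed areas 248.63 mm² minus the doubly-counted overlap 7.01 mm² gives 241.62 mm² — area = 241.62 mm². So its area = 241.62 mm². Layer 37 (z = 4.44): the cube (footprint 28.5×5.5) is included at this height (area 156.75 mm²); the cone at (6.5, 9.5) does not reach this height (z outside [15, 31.5]); Merging all regions: only the 28.5×5.5 cube is present, so the union is just that shape — area = 156.75 mm². So its area = 156.75 mm². Layer 127 is larger (241.62 vs 156.75 mm²).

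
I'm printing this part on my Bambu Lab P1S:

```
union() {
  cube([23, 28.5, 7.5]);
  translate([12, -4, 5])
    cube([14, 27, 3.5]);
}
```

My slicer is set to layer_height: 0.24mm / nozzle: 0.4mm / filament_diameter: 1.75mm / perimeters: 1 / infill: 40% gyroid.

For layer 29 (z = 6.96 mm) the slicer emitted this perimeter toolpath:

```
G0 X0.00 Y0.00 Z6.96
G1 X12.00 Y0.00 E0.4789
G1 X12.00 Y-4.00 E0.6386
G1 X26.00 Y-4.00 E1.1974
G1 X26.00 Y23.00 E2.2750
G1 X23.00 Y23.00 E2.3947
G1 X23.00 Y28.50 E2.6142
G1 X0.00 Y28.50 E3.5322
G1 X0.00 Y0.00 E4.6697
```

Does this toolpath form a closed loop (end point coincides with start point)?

yes

Start point (G0): (0.00, 0.00). End point (last G1): the path returns to the start — closed.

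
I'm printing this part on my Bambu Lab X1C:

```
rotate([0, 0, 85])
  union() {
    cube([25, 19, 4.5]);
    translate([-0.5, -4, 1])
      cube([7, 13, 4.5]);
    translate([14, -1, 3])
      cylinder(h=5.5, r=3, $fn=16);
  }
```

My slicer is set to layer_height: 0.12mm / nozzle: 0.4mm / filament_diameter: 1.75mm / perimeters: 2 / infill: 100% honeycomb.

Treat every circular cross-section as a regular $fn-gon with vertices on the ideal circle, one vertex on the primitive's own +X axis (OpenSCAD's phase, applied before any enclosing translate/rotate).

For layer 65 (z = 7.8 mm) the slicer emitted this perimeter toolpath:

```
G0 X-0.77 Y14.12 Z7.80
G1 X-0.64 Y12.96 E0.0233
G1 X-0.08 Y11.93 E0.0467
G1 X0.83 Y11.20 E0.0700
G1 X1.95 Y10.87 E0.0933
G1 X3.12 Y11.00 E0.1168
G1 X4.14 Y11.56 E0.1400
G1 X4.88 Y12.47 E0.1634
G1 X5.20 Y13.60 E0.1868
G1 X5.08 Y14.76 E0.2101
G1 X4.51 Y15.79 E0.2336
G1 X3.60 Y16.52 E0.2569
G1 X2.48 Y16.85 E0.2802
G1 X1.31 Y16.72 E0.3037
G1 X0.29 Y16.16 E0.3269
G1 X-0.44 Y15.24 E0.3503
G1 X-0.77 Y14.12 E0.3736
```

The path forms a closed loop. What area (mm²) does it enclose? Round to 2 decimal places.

Apply the shoelace formula to the sequence of (X, Y) vertices; enclosed area = 27.53 mm².

27.53 mm²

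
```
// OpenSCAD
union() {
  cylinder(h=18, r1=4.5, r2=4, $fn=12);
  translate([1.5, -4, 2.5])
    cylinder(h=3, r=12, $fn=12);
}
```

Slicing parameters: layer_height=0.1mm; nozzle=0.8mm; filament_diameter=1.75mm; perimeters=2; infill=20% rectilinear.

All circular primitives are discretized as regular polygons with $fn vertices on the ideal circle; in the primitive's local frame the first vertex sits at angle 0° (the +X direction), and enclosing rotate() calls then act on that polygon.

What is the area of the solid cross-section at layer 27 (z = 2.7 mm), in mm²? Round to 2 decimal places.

At z = 2.7 mm: the cone: at t=0.150 of its height the radius interpolates to r₁+(r₂−r₁)t = 4.425, giving a regular 12-gon of that circumradius (area = (12/2)·4.425²·sin(360°/12) = 58.74 mm²); the r=12 cylinder at (1.5, -4) contributes a regular 12-gon of circumradius 12 (area = (12/2)·12.000²·sin(360°/12) = 432.00 mm²); Combining (union): the cone lies entirely inside the r=12 cylinder at (1.5, -4), so the union is just the r=12 cylinder at (1.5, -4) — area = 432.00 mm². Overall, the cross-section is a single solid region. Net area = 432.00 mm².

432.00 mm²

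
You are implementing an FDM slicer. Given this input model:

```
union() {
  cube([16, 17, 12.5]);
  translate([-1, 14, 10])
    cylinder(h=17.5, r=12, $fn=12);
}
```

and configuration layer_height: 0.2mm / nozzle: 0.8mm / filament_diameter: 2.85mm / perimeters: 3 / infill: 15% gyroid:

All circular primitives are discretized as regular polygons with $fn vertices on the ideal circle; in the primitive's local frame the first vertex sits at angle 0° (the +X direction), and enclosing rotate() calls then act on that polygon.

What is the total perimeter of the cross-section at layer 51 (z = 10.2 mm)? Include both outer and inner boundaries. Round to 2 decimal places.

At z = 10.2 mm: the cube is present — its section is the full 16×17 rectangle (perimeter 66.00 mm); the r=12 cylinder at (-1, 14) gives a regular 12-gon of circumradius 12 (constant along its height) (perimeter = 2·12·12.000·sin(180°/12) = 74.54 mm); Merging all regions: the regions partially overlap (shared area 127.93 mm²), so the edge portions inside another operand are dropped and the merged outline is re-measured after clipping — boundary = 94.91 mm. Overall, the cross-section is a single solid region. Total boundary length (outer) = 94.91 mm.

94.91 mm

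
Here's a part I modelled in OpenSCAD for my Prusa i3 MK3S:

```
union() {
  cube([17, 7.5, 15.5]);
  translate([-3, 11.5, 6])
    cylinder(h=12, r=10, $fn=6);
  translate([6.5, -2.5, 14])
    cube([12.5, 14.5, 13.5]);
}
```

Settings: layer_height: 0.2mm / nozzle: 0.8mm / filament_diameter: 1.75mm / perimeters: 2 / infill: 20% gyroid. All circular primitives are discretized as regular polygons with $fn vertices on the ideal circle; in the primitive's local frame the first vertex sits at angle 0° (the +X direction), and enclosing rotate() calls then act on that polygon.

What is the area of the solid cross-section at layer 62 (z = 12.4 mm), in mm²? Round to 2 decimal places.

371.72 mm²

At z = 12.4 mm: the 17×7.5 cube contributes its full rectangle (area 127.50 mm²); the cylinder at (-3, 11.5): section is a regular 6-gon, circumradius r=10 (area = (6/2)·10.000²·sin(360°/6) = 259.81 mm²); the cube at (6.5, -2.5) does not reach this height (z outside [14, 27.5]); Taking the union: the regions partially overlap — summed areas 387.31 mm² minus the doubly-counted overlap 15.59 mm² gives 371.72 mm² — area = 371.72 mm². Overall, the cross-section is a single solid region. Net area = 371.72 mm².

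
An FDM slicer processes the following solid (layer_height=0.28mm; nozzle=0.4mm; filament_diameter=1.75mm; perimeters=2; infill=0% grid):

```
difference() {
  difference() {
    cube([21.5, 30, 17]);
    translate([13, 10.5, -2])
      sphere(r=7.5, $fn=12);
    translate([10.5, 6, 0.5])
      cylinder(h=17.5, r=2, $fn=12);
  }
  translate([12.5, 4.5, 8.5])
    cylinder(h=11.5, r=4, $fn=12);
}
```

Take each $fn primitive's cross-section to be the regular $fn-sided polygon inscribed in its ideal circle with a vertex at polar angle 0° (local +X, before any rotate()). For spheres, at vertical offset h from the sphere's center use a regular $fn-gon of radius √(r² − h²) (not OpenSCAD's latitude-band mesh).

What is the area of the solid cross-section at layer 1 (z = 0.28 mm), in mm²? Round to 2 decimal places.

491.85 mm²

At z = 0.28 mm: the cube is present — its section is the full 21.5×30 rectangle (area 645.00 mm²); the r=7.5 sphere at (13, 10.5) contributes a regular 12-gon of circumradius √(7.5²−2.28²) = 7.145 (area = (12/2)·7.145²·sin(360°/12) = 153.15 mm²); the cylinder at (10.5, 6) is absent (z outside [0.5, 18]); Subtracting the remaining from the first: starting from the 21.5×30 cube (645.00 mm²), the r=7.5 sphere at (13, 10.5) lies wholly inside it (removes its full 153.15 mm² and its 44.38 mm outline becomes a hole wall) — area = 491.85 mm²; the cylinder at (12.5, 4.5) is not intersected at this z (z outside [8.5, 20]); Subtracting the remaining from the first: none of the subtracted shapes is present at this height, so that combined region is unchanged — area = 491.85 mm². Overall, the cross-section is one region with 1 hole. Net area = 491.85 mm².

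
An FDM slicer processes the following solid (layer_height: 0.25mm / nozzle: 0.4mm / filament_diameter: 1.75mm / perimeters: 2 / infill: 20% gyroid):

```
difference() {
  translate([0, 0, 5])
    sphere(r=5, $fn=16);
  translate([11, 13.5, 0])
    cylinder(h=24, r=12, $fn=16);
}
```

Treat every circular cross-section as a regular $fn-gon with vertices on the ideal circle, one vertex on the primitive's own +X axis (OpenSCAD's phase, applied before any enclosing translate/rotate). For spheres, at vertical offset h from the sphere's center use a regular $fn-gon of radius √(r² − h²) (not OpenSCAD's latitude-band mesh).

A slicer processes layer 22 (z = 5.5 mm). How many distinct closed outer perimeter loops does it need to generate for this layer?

At z = 5.5 mm: the sphere: section is a regular 16-gon, circumradius = √(r²−h²) = √(5²−0.5²) = 4.975; the r=12 cylinder at (11, 13.5) gives a regular 16-gon of circumradius 12 (constant along its height); Subtracting the remaining from the first: starting from the r=5 sphere, the r=12 cylinder at (11, 13.5) misses the remaining region (no effect) — 1 connected region. The result has 1 disconnected region.

1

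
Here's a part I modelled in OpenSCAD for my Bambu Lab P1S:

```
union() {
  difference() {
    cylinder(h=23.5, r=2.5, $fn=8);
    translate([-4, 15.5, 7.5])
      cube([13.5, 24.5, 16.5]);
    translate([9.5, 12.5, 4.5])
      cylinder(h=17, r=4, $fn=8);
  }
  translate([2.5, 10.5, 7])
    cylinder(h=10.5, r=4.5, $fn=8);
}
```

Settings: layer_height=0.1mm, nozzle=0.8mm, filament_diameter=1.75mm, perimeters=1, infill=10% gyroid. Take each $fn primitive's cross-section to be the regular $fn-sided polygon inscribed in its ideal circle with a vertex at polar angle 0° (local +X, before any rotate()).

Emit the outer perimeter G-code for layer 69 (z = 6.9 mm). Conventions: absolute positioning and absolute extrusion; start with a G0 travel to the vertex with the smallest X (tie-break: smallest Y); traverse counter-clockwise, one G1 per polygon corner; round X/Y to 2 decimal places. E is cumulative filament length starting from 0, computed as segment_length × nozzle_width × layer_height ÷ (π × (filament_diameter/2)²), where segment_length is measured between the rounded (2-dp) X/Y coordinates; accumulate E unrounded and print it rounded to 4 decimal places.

At z = 6.9 mm: the r=2.5 cylinder contributes a regular 8-gon of circumradius 2.5; the cube at (-4, 15.5) does not reach this height (z outside [7.5, 24]); the r=4 cylinder at (9.5, 12.5) gives a regular 8-gon of circumradius 4 (constant along its height); After the difference (first − rest): starting from the r=2.5 cylinder, the r=4 cylinder at (9.5, 12.5) misses the remaining region (no effect) — 1 connected region; the cylinder at (2.5, 10.5) is not intersected at this z (z outside [7, 17.5]); Taking the union: only the result so far is present, so the union is just that shape — 1 connected region. The outline is a single polygon with 8 vertices. Extrusion per mm of travel: 0.8 × 0.1 / (π × 0.875²) = 0.033260. Accumulating E over each segment gives final E = 0.5094.

G0 X-2.50 Y0.00 Z6.90
G1 X-1.77 Y-1.77 E0.0637
G1 X0.00 Y-2.50 E0.1274
G1 X1.77 Y-1.77 E0.1910
G1 X2.50 Y0.00 E0.2547
G1 X1.77 Y1.77 E0.3184
G1 X0.00 Y2.50 E0.3821
G1 X-1.77 Y1.77 E0.4458
G1 X-2.50 Y0.00 E0.5094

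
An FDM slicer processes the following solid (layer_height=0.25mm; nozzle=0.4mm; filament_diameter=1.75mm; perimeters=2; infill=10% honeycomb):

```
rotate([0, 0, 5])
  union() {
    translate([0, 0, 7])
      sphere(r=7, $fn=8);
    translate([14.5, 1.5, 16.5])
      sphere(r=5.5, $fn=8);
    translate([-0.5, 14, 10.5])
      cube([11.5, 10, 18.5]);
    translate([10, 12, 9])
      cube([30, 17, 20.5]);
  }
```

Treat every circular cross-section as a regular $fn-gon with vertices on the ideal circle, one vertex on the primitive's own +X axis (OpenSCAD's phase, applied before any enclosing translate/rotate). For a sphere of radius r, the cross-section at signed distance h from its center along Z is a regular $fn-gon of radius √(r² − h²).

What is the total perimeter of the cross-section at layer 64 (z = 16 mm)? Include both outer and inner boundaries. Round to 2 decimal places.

At z = 16 mm: the sphere is absent (|z−center|=9.000 > r=7); the r=5.5 sphere at (14.5, 1.5) contributes a regular 8-gon of circumradius √(5.5²−0.5²) = 5.477 (perimeter = 2·8·5.477·sin(180°/8) = 33.54 mm); the 11.5×10 cube at (-0.5, 14) contributes its full rectangle (perimeter 43.00 mm); the 30×17 cube at (10, 12) contributes its full rectangle (perimeter 94.00 mm); Combining (union): the regions partially overlap (shared area 10.00 mm²), so the edge portions inside another operand are dropped and the merged outline is re-measured after clipping — boundary = 148.54 mm; (whole slice rotated 5° about Z — lengths, areas and connectivity unchanged). Overall, the cross-section has 2 separate islands. Total boundary length (outer) = 148.54 mm.

148.54 mm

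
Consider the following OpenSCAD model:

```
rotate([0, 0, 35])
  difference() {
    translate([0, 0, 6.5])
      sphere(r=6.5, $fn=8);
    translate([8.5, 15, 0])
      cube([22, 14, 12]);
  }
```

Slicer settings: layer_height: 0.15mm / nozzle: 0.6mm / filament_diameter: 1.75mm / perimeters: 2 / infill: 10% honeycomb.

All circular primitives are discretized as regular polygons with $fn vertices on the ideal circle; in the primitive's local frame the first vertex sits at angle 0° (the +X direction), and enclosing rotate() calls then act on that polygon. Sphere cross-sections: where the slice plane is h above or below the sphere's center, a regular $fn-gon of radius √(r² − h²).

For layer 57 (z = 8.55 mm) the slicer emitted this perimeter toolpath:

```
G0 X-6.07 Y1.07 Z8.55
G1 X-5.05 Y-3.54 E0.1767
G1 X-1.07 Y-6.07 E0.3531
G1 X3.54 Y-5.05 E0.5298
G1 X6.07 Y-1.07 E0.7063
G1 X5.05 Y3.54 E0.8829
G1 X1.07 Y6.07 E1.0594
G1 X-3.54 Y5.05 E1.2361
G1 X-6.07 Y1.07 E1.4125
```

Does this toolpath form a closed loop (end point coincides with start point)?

Start point (G0): (-6.07, 1.07). End point (last G1): the path returns to the start — closed.

yes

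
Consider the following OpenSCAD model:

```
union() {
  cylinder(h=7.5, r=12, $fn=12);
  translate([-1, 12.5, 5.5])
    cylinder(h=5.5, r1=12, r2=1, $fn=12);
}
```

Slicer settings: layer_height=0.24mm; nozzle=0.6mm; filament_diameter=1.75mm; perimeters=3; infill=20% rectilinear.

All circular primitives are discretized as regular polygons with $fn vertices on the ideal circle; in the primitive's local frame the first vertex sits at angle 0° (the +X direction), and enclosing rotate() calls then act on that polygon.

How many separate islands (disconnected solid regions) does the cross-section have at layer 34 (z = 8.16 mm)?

At z = 8.16 mm: the cylinder is absent (z outside [0, 7.5]); the cone at (-1, 12.5) (r1=12→r2=1) has section circumradius 6.680 here — a regular 12-gon; Taking the union: only the cone at (-1, 12.5) is present, so the union is just that shape — 1 connected region. Overall, the cross-section is a single solid region. Island count = 1.

1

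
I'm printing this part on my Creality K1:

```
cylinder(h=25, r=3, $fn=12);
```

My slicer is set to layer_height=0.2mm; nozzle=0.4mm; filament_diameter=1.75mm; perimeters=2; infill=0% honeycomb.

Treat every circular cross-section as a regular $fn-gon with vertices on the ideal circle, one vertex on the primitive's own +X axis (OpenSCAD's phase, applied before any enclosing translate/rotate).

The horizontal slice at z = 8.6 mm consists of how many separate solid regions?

1

At z = 8.6 mm: the r=3 cylinder contributes a regular 12-gon of circumradius 3. The result has 1 disconnected region.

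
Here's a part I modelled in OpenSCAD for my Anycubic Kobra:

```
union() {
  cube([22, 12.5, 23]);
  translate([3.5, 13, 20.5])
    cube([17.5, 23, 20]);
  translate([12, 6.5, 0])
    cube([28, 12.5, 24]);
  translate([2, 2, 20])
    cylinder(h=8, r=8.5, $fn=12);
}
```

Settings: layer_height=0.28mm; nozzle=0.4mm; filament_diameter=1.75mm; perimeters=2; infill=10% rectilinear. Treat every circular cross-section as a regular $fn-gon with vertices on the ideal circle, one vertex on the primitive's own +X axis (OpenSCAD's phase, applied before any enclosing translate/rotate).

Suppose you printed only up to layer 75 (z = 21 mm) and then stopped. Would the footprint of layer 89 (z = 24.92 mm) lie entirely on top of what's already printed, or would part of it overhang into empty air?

Compare the two slices. At z = 21: the cube is present — its section is the full 22×12.5 rectangle (area 275.00 mm²); the 17.5×23 cube at (3.5, 13) contributes its full rectangle (area 402.50 mm²); the cube at (12, 6.5) is present — its section is the full 28×12.5 rectangle (area 350.00 mm²); the r=8.5 cylinder at (2, 2) gives a regular 12-gon of circumradius 8.5 (constant along its height) (area = (12/2)·8.500²·sin(360°/12) = 216.75 mm²); Taking the union: the regions partially overlap — summed areas 1244.25 mm² minus the doubly-counted overlap 205.12 mm² gives 1039.13 mm² — area = 1039.13 mm². At z = 24.92: the cube does not reach this height (z outside [0, 23]); the 17.5×23 cube at (3.5, 13) contributes its full rectangle (area 402.50 mm²); the cube at (12, 6.5) does not reach this height (z outside [0, 24]); the r=8.5 cylinder at (2, 2) contributes a regular 12-gon of circumradius 8.5 (area = (12/2)·8.500²·sin(360°/12) = 216.75 mm²); Merging all regions: the 2 present regions are separate (no shared area or edge), so areas and boundary lengths simply add and each stays a separate island — area = 619.25 mm². Checking containment: the cross-section at z = 24.92 is a subset of the cross-section at z = 21.

entirely on top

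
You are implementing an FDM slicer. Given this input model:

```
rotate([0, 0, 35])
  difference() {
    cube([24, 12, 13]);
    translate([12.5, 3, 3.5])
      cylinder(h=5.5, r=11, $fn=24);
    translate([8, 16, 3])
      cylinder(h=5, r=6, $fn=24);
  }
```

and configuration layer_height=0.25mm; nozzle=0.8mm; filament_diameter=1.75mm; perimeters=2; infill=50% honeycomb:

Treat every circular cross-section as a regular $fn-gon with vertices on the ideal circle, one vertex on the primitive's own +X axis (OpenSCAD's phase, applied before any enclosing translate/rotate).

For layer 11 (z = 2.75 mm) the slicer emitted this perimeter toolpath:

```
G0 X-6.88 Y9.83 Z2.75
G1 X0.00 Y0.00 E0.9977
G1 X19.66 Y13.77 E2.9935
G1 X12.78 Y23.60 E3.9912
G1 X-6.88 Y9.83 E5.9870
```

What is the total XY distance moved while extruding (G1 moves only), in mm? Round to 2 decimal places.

72.00 mm

Sum the Euclidean lengths of each G1 segment: total = 72.00 mm.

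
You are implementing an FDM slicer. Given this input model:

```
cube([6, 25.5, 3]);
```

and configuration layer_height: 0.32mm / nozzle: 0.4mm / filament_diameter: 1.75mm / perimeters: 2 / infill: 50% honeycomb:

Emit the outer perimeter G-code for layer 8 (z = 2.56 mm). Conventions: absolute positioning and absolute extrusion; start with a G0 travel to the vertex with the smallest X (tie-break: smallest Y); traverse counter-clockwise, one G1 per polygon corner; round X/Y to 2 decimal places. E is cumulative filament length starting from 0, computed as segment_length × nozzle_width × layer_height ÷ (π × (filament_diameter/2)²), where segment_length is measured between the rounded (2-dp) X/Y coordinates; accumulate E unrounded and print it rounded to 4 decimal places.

G0 X0.00 Y0.00 Z2.56
G1 X6.00 Y0.00 E0.3193
G1 X6.00 Y25.50 E1.6763
G1 X0.00 Y25.50 E1.9956
G1 X0.00 Y0.00 E3.3526

At z = 2.56 mm: the 6×25.5 cube contributes its full rectangle. The outline is a single polygon with 4 vertices. Extrusion per mm of travel: 0.4 × 0.32 / (π × 0.875²) = 0.053216. Accumulating E over each segment gives final E = 3.3526.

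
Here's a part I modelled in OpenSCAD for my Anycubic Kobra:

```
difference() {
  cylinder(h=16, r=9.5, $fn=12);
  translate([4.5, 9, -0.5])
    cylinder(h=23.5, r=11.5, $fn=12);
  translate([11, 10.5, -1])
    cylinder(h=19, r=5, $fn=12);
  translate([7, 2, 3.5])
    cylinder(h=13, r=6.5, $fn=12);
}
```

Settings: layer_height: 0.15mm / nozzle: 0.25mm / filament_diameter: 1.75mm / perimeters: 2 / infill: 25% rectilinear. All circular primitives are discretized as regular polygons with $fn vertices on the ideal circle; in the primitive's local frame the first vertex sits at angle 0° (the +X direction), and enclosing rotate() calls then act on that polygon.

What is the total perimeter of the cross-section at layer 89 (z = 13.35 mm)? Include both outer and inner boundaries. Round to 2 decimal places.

52.90 mm

At z = 13.35 mm: the r=9.5 cylinder contributes a regular 12-gon of circumradius 9.5 (perimeter = 2·12·9.500·sin(180°/12) = 59.01 mm); the cylinder at (4.5, 9): section is a regular 12-gon, circumradius r=11.5 (perimeter = 2·12·11.500·sin(180°/12) = 71.43 mm); the r=5 cylinder at (11, 10.5) gives a regular 12-gon of circumradius 5 (constant along its height) (perimeter = 2·12·5.000·sin(180°/12) = 31.06 mm); the cylinder at (7, 2): section is a regular 12-gon, circumradius r=6.5 (perimeter = 2·12·6.500·sin(180°/12) = 40.38 mm); After the difference (first − rest): starting from the r=9.5 cylinder, the r=11.5 cylinder at (4.5, 9) partially overlaps it — only the 131.38 mm² overlap (of its 396.75 mm²) is removed, clipping the outline; the r=5 cylinder at (11, 10.5) misses the remaining region (no effect); the r=6.5 cylinder at (7, 2) partially overlaps it — only the 11.96 mm² overlap (of its 126.75 mm²) is removed, clipping the outline — boundary = 52.90 mm. Overall, the cross-section is a single solid region. Total boundary length (outer) = 52.90 mm.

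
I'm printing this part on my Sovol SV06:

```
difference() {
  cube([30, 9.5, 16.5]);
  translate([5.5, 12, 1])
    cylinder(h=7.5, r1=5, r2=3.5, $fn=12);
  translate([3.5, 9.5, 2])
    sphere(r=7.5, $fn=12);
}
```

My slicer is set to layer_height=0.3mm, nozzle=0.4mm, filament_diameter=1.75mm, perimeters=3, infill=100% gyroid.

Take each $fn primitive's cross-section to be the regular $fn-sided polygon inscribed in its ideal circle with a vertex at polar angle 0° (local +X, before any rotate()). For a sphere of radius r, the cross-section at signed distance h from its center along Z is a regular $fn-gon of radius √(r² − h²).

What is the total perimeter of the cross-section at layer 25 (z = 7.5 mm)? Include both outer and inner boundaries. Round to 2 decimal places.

At z = 7.5 mm: the cube is present — its section is the full 30×9.5 rectangle (perimeter 79.00 mm); the cone at (5.5, 12) contributes a regular 12-gon of circumradius 3.700 (interpolated between r1=5 and r2=3.5 at t=0.867) (perimeter = 2·12·3.700·sin(180°/12) = 22.98 mm); the r=7.5 sphere at (3.5, 9.5) slices to a regular 12-gon of circumradius 5.099 (√(r²−h²) with h=5.5 from center) (perimeter = 2·12·5.099·sin(180°/12) = 31.67 mm); After the difference (first − rest): starting from the 30×9.5 cube, the cone at (5.5, 12) partially overlaps it — only the 4.02 mm² overlap (of its 41.07 mm²) is removed, clipping the outline; the r=7.5 sphere at (3.5, 9.5) partially overlaps it — only the 31.36 mm² overlap (of its 78.00 mm²) is removed, clipping the outline — boundary = 78.84 mm. Overall, the cross-section is a single solid region. Total boundary length (outer) = 78.84 mm.

78.84 mm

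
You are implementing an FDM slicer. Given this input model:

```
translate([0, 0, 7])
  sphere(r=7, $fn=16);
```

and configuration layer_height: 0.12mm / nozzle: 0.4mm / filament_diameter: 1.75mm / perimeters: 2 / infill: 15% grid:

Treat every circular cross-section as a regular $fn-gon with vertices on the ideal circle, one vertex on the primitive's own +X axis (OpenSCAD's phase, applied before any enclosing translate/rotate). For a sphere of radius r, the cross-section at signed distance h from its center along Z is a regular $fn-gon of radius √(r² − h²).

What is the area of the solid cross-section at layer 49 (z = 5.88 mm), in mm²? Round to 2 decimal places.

146.17 mm²

At z = 5.88 mm: the r=7 sphere slices to a regular 16-gon of circumradius 6.910 (√(r²−h²) with h=1.12 from center) (area = (16/2)·6.910²·sin(360°/16) = 146.17 mm²). Overall, the cross-section is a single solid region. Net area = 146.17 mm².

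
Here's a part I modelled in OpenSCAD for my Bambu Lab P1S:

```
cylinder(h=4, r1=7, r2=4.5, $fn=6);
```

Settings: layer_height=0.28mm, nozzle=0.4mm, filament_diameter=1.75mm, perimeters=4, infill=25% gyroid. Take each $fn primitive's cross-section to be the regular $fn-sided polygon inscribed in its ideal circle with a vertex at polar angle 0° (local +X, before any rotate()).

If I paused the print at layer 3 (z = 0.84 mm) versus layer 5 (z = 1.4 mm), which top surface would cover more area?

layer 3 (z = 0.84 mm)

Layer 3 (z = 0.84): the cone: at t=0.210 of its height the radius interpolates to r₁+(r₂−r₁)t = 6.475, giving a regular 6-gon of that circumradius (area = (6/2)·6.475²·sin(360°/6) = 108.93 mm²). So its area = 108.93 mm². Layer 5 (z = 1.4): the cone (r1=7→r2=4.5) has section circumradius 6.125 here — a regular 6-gon (area = (6/2)·6.125²·sin(360°/6) = 97.47 mm²). So its area = 97.47 mm². Layer 3 is larger (108.93 vs 97.47 mm²).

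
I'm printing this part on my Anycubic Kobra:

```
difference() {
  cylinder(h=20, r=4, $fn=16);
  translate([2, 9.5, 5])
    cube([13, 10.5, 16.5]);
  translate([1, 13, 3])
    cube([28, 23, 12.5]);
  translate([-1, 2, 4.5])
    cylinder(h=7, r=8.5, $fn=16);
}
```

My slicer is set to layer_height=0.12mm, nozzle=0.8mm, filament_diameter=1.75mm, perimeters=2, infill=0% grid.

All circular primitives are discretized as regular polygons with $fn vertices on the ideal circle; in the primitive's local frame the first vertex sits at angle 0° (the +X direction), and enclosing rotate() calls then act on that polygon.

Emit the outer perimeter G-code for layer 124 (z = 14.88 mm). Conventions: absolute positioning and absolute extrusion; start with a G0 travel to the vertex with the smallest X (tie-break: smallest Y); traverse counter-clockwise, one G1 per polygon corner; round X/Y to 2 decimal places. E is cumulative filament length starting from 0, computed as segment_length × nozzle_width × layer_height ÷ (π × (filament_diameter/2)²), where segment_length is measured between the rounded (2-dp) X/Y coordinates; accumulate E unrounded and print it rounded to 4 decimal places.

G0 X-4.00 Y0.00 Z14.88
G1 X-3.70 Y-1.53 E0.0622
G1 X-2.83 Y-2.83 E0.1247
G1 X-1.53 Y-3.70 E0.1871
G1 X0.00 Y-4.00 E0.2493
G1 X1.53 Y-3.70 E0.3116
G1 X2.83 Y-2.83 E0.3740
G1 X3.70 Y-1.53 E0.4364
G1 X4.00 Y0.00 E0.4986
G1 X3.70 Y1.53 E0.5609
G1 X2.83 Y2.83 E0.6233
G1 X1.53 Y3.70 E0.6857
G1 X0.00 Y4.00 E0.7480
G1 X-1.53 Y3.70 E0.8102
G1 X-2.83 Y2.83 E0.8726
G1 X-3.70 Y1.53 E0.9351
G1 X-4.00 Y0.00 E0.9973

At z = 14.88 mm: the r=4 cylinder gives a regular 16-gon of circumradius 4 (constant along its height); the cube at (2, 9.5) (footprint 13×10.5) is included at this height; the cube at (1, 13) (footprint 28×23) is included at this height; the cylinder at (-1, 2) is absent (z outside [4.5, 11.5]); Taking the first minus the rest: starting from the r=4 cylinder, the 13×10.5 cube at (2, 9.5) misses the remaining region (no effect); the 28×23 cube at (1, 13) misses the remaining region (no effect) — 1 connected region. The outline is a single polygon with 16 vertices. Extrusion per mm of travel: 0.8 × 0.12 / (π × 0.875²) = 0.039912. Accumulating E over each segment gives final E = 0.9973.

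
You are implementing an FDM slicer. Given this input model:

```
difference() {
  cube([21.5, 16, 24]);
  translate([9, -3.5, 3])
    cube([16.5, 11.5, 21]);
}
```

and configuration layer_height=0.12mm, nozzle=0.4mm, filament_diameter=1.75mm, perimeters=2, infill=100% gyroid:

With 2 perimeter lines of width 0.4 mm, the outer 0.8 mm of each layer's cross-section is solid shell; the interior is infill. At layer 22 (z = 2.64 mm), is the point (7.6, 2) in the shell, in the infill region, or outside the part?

At z = 2.64 mm: the cube is present — its section is the full 21.5×16 rectangle; the cube at (9, -3.5) is absent (z outside [3, 24]); Subtracting the remaining from the first: none of the subtracted shapes is present at this height, so the 21.5×16 cube is unchanged — 1 connected region. Overall, the cross-section is a single solid region. The nearest boundary edge runs (0.00, 0.00)→(21.50, 0.00); distance from the point to it = 2.00 mm. The point is inside the cross-section and 2.00 mm from the nearest boundary — more than the 0.8 mm shell width (2 × 0.4), so it's in the infill interior.

infill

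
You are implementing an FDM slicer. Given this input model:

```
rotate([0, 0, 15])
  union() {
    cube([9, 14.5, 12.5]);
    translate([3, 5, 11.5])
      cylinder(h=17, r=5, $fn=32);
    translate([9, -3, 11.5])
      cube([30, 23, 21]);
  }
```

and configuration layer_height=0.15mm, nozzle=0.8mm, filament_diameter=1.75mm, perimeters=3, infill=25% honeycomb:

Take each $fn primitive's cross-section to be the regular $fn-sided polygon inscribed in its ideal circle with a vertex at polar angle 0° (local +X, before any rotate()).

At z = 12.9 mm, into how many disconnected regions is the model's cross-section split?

2

At z = 12.9 mm: the cube is absent (z outside [0, 12.5]); the r=5 cylinder at (3, 5) gives a regular 32-gon of circumradius 5 (constant along its height); the cube at (9, -3) is present — its section is the full 30×23 rectangle; Taking the union: the 2 present regions are separate (no shared area or edge), so areas and boundary lengths simply add and each stays a separate island — 2 connected regions; (whole slice rotated 15° about Z — lengths, areas and connectivity unchanged). The result has 2 disconnected regions.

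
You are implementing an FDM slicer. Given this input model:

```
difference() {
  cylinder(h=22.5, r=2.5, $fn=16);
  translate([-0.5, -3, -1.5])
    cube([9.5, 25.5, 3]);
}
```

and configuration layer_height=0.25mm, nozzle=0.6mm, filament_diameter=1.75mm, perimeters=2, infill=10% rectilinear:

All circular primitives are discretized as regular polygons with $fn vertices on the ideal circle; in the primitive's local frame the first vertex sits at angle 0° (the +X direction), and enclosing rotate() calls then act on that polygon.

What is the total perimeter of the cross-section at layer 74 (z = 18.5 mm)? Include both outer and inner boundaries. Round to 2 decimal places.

At z = 18.5 mm: the cylinder: section is a regular 16-gon, circumradius r=2.5 (perimeter = 2·16·2.500·sin(180°/16) = 15.61 mm); the cube at (-0.5, -3) is not intersected at this z (z outside [-1.5, 1.5]); Subtracting the remaining from the first: none of the subtracted shapes is present at this height, so the r=2.5 cylinder is unchanged — boundary = 15.61 mm. Overall, the cross-section is a single solid region. Total boundary length (outer) = 15.61 mm.

15.61 mm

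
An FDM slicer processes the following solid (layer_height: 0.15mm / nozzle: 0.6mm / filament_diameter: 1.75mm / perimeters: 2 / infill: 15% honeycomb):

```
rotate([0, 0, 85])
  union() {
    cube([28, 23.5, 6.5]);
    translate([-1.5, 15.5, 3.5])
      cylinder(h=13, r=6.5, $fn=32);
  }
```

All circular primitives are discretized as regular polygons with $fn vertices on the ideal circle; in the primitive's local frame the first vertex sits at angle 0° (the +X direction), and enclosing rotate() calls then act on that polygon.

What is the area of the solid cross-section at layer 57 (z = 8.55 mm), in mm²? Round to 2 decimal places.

131.88 mm²

At z = 8.55 mm: the cube does not reach this height (z outside [0, 6.5]); the cylinder at (-1.5, 15.5): section is a regular 32-gon, circumradius r=6.5 (area = (32/2)·6.500²·sin(360°/32) = 131.88 mm²); Merging all regions: only the r=6.5 cylinder at (-1.5, 15.5) is present, so the union is just that shape — area = 131.88 mm²; (whole slice rotated 85° about Z — lengths, areas and connectivity unchanged). Overall, the cross-section is a single solid region. Net area = 131.88 mm².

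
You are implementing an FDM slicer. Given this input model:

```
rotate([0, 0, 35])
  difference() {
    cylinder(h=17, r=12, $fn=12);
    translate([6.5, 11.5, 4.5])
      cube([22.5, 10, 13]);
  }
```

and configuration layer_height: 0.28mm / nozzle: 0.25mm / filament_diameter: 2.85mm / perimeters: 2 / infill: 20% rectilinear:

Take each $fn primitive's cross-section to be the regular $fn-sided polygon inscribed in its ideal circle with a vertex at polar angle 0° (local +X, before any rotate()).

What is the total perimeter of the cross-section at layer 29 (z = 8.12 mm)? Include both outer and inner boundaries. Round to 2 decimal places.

74.54 mm

At z = 8.12 mm: the cylinder: section is a regular 12-gon, circumradius r=12 (perimeter = 2·12·12.000·sin(180°/12) = 74.54 mm); the cube at (6.5, 11.5) is present — its section is the full 22.5×10 rectangle (perimeter 65.00 mm); After the difference (first − rest): starting from the r=12 cylinder, the 22.5×10 cube at (6.5, 11.5) misses the remaining region (no effect) — boundary = 74.54 mm; (whole slice rotated 35° about Z — lengths, areas and connectivity unchanged). Overall, the cross-section is a single solid region. Total boundary length (outer) = 74.54 mm.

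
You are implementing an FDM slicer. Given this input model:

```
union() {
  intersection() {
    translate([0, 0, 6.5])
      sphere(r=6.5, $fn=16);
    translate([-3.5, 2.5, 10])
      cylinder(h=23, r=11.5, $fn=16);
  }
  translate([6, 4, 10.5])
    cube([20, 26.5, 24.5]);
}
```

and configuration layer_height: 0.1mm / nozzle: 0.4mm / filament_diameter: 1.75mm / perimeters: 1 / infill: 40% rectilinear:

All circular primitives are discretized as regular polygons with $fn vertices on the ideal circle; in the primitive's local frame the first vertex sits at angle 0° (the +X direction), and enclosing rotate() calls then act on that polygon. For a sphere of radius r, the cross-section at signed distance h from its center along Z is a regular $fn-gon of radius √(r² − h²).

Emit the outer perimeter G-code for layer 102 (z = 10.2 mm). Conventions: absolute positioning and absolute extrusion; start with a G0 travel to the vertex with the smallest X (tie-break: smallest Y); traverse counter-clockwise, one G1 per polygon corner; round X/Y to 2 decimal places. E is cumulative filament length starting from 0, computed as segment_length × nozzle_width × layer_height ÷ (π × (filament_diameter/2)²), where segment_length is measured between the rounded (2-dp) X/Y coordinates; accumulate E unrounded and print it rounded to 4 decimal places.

At z = 10.2 mm: the r=6.5 sphere contributes a regular 16-gon of circumradius √(6.5²−3.7²) = 5.344; the r=11.5 cylinder at (-3.5, 2.5) contributes a regular 16-gon of circumradius 11.5; Keeping only the common overlap: the r=6.5 sphere lies inside the r=11.5 cylinder at (-3.5, 2.5), so it is kept whole — 1 connected region; the cube at (6, 4) is absent (z outside [10.5, 35]); Taking the union: only the result so far is present, so the union is just that shape — 1 connected region. The outline is a single polygon with 16 vertices. Extrusion per mm of travel: 0.4 × 0.1 / (π × 0.875²) = 0.016630. Accumulating E over each segment gives final E = 0.5550.

G0 X-5.34 Y0.00 Z10.20
G1 X-4.94 Y-2.05 E0.0347
G1 X-3.78 Y-3.78 E0.0694
G1 X-2.05 Y-4.94 E0.1040
G1 X0.00 Y-5.34 E0.1387
G1 X2.05 Y-4.94 E0.1735
G1 X3.78 Y-3.78 E0.2081
G1 X4.94 Y-2.05 E0.2428
G1 X5.34 Y0.00 E0.2775
G1 X4.94 Y2.05 E0.3122
G1 X3.78 Y3.78 E0.3469
G1 X2.05 Y4.94 E0.3815
G1 X0.00 Y5.34 E0.4162
G1 X-2.05 Y4.94 E0.4510
G1 X-3.78 Y3.78 E0.4856
G1 X-4.94 Y2.05 E0.5203
G1 X-5.34 Y0.00 E0.5550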